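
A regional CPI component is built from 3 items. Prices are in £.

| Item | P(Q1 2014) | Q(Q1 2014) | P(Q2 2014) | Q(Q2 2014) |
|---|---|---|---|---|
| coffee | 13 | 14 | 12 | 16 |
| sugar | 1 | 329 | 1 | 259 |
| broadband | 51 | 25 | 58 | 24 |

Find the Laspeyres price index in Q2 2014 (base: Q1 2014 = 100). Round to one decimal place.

Laspeyres price index uses base-period quantities as weights.
ΣP(Q2 2014)·Q(Q1 2014) = 12×14 + 1×329 + 58×25 = 168 + 329 + 1450 = 1947
ΣP(Q1 2014)·Q(Q1 2014) = 13×14 + 1×329 + 51×25 = 182 + 329 + 1275 = 1786
Index = 1947 / 1786 × 100 = 109.0146

109.0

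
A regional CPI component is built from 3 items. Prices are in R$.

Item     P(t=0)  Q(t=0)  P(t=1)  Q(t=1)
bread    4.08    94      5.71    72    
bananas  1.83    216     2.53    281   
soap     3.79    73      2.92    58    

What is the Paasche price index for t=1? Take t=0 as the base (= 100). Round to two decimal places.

125.65

Paasche price index uses current-period quantities as weights.
ΣP(t=1)·Q(t=1) = 5.71×72 + 2.53×281 + 2.92×58 = 411.12 + 710.93 + 169.36 = 1291.41
ΣP(t=0)·Q(t=1) = 4.08×72 + 1.83×281 + 3.79×58 = 293.76 + 514.23 + 219.82 = 1027.81
Index = 1291.41 / 1027.81 × 100 = 125.6468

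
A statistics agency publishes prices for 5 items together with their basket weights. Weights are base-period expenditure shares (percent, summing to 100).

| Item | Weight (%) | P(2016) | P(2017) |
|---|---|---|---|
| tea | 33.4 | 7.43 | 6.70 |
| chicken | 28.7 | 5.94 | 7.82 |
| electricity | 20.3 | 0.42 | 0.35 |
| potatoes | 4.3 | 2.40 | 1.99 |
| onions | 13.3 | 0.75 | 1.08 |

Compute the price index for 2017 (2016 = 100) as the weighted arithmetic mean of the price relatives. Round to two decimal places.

tea: 33.4 × (6.70/7.43) = 33.4 × 0.901750 = 30.1184
chicken: 28.7 × (7.82/5.94) = 28.7 × 1.316498 = 37.7835
electricity: 20.3 × (0.35/0.42) = 20.3 × 0.833333 = 16.9167
potatoes: 4.3 × (1.99/2.40) = 4.3 × 0.829167 = 3.5654
onions: 13.3 × (1.08/0.75) = 13.3 × 1.440000 = 19.1520
Index = Σ wᵢ·(p₁ᵢ/p₀ᵢ) = 30.1184 + 37.7835 + 16.9167 + 3.5654 + 19.1520 = 107.5360

107.54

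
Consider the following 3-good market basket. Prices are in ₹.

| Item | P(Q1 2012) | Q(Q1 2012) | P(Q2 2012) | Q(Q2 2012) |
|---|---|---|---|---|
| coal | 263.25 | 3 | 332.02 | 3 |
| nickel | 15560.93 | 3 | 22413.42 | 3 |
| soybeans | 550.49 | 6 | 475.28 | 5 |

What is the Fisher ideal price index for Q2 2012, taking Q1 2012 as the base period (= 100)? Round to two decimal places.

Laspeyres component (base-period weights):
ΣP(Q2 2012)Q(Q1 2012) = 332.02×3 + 22413.42×3 + 475.28×6 = 996.06 + 67240.26 + 2851.68 = 71088
ΣP(Q1 2012)Q(Q1 2012) = 263.25×3 + 15560.93×3 + 550.49×6 = 789.75 + 46682.79 + 3302.94 = 50775.48
L = 71088 / 50775.48 × 100 = 140.0046
Paasche component (current-period weights):
ΣP(Q2 2012)Q(Q2 2012) = 332.02×3 + 22413.42×3 + 475.28×5 = 996.06 + 67240.26 + 2376.4 = 70612.72
ΣP(Q1 2012)Q(Q2 2012) = 263.25×3 + 15560.93×3 + 550.49×5 = 789.75 + 46682.79 + 2752.45 = 50224.99
P = 70612.72 / 50224.99 × 100 = 140.5928
Fisher = √(L × P) = √(140.0046 × 140.5928) = 140.2984

140.30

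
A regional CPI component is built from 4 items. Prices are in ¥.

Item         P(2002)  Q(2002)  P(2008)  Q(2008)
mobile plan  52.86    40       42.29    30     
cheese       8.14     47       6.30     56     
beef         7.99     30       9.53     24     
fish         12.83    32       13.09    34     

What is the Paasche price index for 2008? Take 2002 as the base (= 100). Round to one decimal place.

86.0

Paasche price index uses current-period quantities as weights.
ΣP(2008)·Q(2008) = 42.29×30 + 6.30×56 + 9.53×24 + 13.09×34 = 1268.7 + 352.8 + 228.72 + 445.06 = 2295.28
ΣP(2002)·Q(2008) = 52.86×30 + 8.14×56 + 7.99×24 + 12.83×34 = 1585.8 + 455.84 + 191.76 + 436.22 = 2669.62
Index = 2295.28 / 2669.62 × 100 = 85.9778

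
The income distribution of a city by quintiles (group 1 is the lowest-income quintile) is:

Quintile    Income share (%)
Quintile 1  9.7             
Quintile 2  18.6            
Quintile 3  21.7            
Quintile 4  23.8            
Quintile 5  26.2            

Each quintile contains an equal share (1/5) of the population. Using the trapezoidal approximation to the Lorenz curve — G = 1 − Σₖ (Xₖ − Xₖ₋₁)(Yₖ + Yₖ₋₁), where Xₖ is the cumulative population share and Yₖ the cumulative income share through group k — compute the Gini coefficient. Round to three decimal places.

0.153

Cumulative income shares Yₖ: 0.0970, 0.2830, 0.5000, 0.7380, 1.0000
Σ (Xₖ−Xₖ₋₁)(Yₖ+Yₖ₋₁) = (1/5)(0.0970+0.0000) + (1/5)(0.2830+0.0970) + (1/5)(0.5000+0.2830) + (1/5)(0.7380+0.5000) + (1/5)(1.0000+0.7380)
  = 0.0194 + 0.0760 + 0.1566 + 0.2476 + 0.3476 = 0.8472
G = 1 − 0.8472 = 0.1528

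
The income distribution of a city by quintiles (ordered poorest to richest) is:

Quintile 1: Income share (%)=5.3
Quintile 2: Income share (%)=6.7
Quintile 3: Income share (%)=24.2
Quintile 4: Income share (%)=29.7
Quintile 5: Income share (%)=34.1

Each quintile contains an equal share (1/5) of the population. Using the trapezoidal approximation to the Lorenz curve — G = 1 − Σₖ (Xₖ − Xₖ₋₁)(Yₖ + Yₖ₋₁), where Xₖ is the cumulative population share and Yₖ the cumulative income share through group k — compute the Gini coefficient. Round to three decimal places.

0.322

Cumulative income shares Yₖ: 0.0530, 0.1200, 0.3620, 0.6590, 1.0000
Σ (Xₖ−Xₖ₋₁)(Yₖ+Yₖ₋₁) = (1/5)(0.0530+0.0000) + (1/5)(0.1200+0.0530) + (1/5)(0.3620+0.1200) + (1/5)(0.6590+0.3620) + (1/5)(1.0000+0.6590)
  = 0.0106 + 0.0346 + 0.0964 + 0.2042 + 0.3318 = 0.6776
G = 1 − 0.6776 = 0.3224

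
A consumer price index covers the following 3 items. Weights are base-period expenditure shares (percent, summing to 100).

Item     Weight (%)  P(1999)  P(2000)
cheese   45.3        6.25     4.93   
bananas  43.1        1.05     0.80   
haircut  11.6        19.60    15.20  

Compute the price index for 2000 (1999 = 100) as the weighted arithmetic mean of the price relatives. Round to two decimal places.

cheese: 45.3 × (4.93/6.25) = 45.3 × 0.788800 = 35.7326
bananas: 43.1 × (0.80/1.05) = 43.1 × 0.761905 = 32.8381
haircut: 11.6 × (15.20/19.60) = 11.6 × 0.775510 = 8.9959
Index = Σ wᵢ·(p₁ᵢ/p₀ᵢ) = 35.7326 + 32.8381 + 8.9959 = 77.5667

77.57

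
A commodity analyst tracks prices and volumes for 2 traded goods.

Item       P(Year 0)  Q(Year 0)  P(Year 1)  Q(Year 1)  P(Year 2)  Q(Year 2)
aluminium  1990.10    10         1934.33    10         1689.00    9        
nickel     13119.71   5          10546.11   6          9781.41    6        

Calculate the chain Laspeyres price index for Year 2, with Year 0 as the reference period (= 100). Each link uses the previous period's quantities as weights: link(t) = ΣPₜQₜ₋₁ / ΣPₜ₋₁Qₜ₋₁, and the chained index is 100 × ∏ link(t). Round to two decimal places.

Link Year 0→Year 1:
ΣP(Year 1)Q(Year 0) = 1934.33×10 + 10546.11×5 = 19343.3 + 52730.55 = 72073.85
ΣP(Year 0)Q(Year 0) = 1990.10×10 + 13119.71×5 = 19901 + 65598.55 = 85499.55
link = 72073.85/85499.55 = 0.842973
Link Year 1→Year 2:
ΣP(Year 2)Q(Year 1) = 1689.00×10 + 9781.41×6 = 16890 + 58688.46 = 75578.46
ΣP(Year 1)Q(Year 1) = 1934.33×10 + 10546.11×6 = 19343.3 + 63276.66 = 82619.96
link = 75578.46/82619.96 = 0.914772
Chained index = 100 × 0.842973 × 0.914772 = 77.1129

77.11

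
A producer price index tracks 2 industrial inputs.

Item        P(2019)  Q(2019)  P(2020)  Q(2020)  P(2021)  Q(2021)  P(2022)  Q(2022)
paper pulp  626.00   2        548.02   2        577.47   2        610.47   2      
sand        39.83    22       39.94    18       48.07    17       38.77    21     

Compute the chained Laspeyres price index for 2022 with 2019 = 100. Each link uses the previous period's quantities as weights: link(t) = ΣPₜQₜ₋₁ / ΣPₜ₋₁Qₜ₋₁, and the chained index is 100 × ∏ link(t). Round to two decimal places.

Link 2019→2020:
ΣP(2020)Q(2019) = 548.02×2 + 39.94×22 = 1096.04 + 878.68 = 1974.72
ΣP(2019)Q(2019) = 626.00×2 + 39.83×22 = 1252 + 876.26 = 2128.26
link = 1974.72/2128.26 = 0.927857
Link 2020→2021:
ΣP(2021)Q(2020) = 577.47×2 + 48.07×18 = 1154.94 + 865.26 = 2020.2
ΣP(2020)Q(2020) = 548.02×2 + 39.94×18 = 1096.04 + 718.92 = 1814.96
link = 2020.2/1814.96 = 1.113082
Link 2021→2022:
ΣP(2022)Q(2021) = 610.47×2 + 38.77×17 = 1220.94 + 659.09 = 1880.03
ΣP(2021)Q(2021) = 577.47×2 + 48.07×17 = 1154.94 + 817.19 = 1972.13
link = 1880.03/1972.13 = 0.953299
Chained index = 100 × 0.927857 × 1.113082 × 0.953299 = 98.4549

98.45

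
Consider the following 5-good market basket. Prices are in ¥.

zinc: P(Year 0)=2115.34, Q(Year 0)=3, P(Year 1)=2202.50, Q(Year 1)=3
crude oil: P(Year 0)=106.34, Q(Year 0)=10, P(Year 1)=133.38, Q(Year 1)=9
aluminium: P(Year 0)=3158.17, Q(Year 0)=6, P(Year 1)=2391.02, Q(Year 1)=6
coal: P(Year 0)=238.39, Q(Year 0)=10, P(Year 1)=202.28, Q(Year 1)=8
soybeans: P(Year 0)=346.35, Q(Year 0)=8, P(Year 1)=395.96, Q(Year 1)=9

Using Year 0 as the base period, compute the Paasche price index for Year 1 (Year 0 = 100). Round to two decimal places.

Paasche price index uses current-period quantities as weights.
ΣP(Year 1)·Q(Year 1) = 2202.50×3 + 133.38×9 + 2391.02×6 + 202.28×8 + 395.96×9 = 6607.5 + 1200.42 + 14346.12 + 1618.24 + 3563.64 = 27335.92
ΣP(Year 0)·Q(Year 1) = 2115.34×3 + 106.34×9 + 3158.17×6 + 238.39×8 + 346.35×9 = 6346.02 + 957.06 + 18949.02 + 1907.12 + 3117.15 = 31276.37
Index = 27335.92 / 31276.37 × 100 = 87.4012

87.40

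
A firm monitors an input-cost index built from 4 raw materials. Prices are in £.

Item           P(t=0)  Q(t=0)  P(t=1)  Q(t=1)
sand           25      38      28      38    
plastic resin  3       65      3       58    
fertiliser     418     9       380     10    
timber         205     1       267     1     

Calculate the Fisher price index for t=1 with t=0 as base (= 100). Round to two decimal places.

96.52

Laspeyres component (base-period weights):
ΣP(t=1)Q(t=0) = 28×38 + 3×65 + 380×9 + 267×1 = 1064 + 195 + 3420 + 267 = 4946
ΣP(t=0)Q(t=0) = 25×38 + 3×65 + 418×9 + 205×1 = 950 + 195 + 3762 + 205 = 5112
L = 4946 / 5112 × 100 = 96.7527
Paasche component (current-period weights):
ΣP(t=1)Q(t=1) = 28×38 + 3×58 + 380×10 + 267×1 = 1064 + 174 + 3800 + 267 = 5305
ΣP(t=0)Q(t=1) = 25×38 + 3×58 + 418×10 + 205×1 = 950 + 174 + 4180 + 205 = 5509
P = 5305 / 5509 × 100 = 96.2970
Fisher = √(L × P) = √(96.7527 × 96.2970) = 96.5246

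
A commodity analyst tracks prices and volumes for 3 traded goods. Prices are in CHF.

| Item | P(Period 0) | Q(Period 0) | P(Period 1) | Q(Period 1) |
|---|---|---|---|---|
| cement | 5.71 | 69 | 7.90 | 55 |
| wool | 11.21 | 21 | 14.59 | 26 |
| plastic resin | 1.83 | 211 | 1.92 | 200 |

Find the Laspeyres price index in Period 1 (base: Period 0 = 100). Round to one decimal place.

123.7

Laspeyres price index uses base-period quantities as weights.
ΣP(Period 1)·Q(Period 0) = 7.90×69 + 14.59×21 + 1.92×211 = 545.1 + 306.39 + 405.12 = 1256.61
ΣP(Period 0)·Q(Period 0) = 5.71×69 + 11.21×21 + 1.83×211 = 393.99 + 235.41 + 386.13 = 1015.53
Index = 1256.61 / 1015.53 × 100 = 123.7393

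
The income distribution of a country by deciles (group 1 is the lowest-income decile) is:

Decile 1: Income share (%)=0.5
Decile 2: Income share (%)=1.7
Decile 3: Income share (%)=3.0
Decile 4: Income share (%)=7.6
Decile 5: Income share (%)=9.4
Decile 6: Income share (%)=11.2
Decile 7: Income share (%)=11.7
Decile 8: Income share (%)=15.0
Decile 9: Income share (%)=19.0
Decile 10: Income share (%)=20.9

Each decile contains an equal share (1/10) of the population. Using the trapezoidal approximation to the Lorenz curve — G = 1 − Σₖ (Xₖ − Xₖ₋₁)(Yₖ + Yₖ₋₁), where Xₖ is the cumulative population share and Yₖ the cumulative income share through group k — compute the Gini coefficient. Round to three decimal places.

Cumulative income shares Yₖ: 0.0050, 0.0220, 0.0520, 0.1280, 0.2220, 0.3340, 0.4510, 0.6010, 0.7910, 1.0000
Σ (Xₖ−Xₖ₋₁)(Yₖ+Yₖ₋₁) = (1/10)(0.0050+0.0000) + (1/10)(0.0220+0.0050) + (1/10)(0.0520+0.0220) + (1/10)(0.1280+0.0520) + (1/10)(0.2220+0.1280) + (1/10)(0.3340+0.2220) + (1/10)(0.4510+0.3340) + (1/10)(0.6010+0.4510) + (1/10)(0.7910+0.6010) + (1/10)(1.0000+0.7910)
  = 0.0005 + 0.0027 + 0.0074 + 0.0180 + 0.0350 + 0.0556 + 0.0785 + 0.1052 + 0.1392 + 0.1791 = 0.6212
G = 1 − 0.6212 = 0.3788

0.379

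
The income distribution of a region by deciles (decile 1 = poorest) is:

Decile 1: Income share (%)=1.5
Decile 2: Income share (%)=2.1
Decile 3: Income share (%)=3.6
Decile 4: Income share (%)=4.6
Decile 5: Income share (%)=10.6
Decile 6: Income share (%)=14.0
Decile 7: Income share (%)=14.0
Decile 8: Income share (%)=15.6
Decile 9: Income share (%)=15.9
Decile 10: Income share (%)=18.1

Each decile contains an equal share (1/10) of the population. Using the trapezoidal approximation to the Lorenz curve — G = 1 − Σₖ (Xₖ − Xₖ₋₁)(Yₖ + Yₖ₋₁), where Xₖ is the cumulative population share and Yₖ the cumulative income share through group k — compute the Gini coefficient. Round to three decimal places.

0.338

Cumulative income shares Yₖ: 0.0150, 0.0360, 0.0720, 0.1180, 0.2240, 0.3640, 0.5040, 0.6600, 0.8190, 1.0000
Σ (Xₖ−Xₖ₋₁)(Yₖ+Yₖ₋₁) = (1/10)(0.0150+0.0000) + (1/10)(0.0360+0.0150) + (1/10)(0.0720+0.0360) + (1/10)(0.1180+0.0720) + (1/10)(0.2240+0.1180) + (1/10)(0.3640+0.2240) + (1/10)(0.5040+0.3640) + (1/10)(0.6600+0.5040) + (1/10)(0.8190+0.6600) + (1/10)(1.0000+0.8190)
  = 0.0015 + 0.0051 + 0.0108 + 0.0190 + 0.0342 + 0.0588 + 0.0868 + 0.1164 + 0.1479 + 0.1819 = 0.6624
G = 1 − 0.6624 = 0.3376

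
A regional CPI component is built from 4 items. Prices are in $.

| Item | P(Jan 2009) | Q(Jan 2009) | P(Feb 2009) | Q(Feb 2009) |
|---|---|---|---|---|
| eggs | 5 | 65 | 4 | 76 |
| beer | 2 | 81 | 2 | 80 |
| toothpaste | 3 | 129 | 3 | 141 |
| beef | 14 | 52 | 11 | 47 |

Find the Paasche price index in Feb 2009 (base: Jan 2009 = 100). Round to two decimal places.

Paasche price index uses current-period quantities as weights.
ΣP(Feb 2009)·Q(Feb 2009) = 4×76 + 2×80 + 3×141 + 11×47 = 304 + 160 + 423 + 517 = 1404
ΣP(Jan 2009)·Q(Feb 2009) = 5×76 + 2×80 + 3×141 + 14×47 = 380 + 160 + 423 + 658 = 1621
Index = 1404 / 1621 × 100 = 86.6132

86.61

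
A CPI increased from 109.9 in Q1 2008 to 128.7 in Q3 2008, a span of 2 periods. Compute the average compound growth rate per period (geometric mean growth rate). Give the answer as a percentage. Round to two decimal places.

8.22%

Growth factor = (128.7/109.9)^(1/2) = (1.171065)^(1/2) = 1.082157
Growth rate = 1.082157 − 1 = 0.082157 = 8.2157%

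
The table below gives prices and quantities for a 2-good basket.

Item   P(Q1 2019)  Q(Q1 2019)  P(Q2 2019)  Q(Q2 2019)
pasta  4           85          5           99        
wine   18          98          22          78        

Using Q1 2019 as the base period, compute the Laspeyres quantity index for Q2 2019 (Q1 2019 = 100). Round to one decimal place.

85.6

Laspeyres quantity index uses base-period prices as weights.
ΣP(Q1 2019)·Q(Q2 2019) = 4×99 + 18×78 = 396 + 1404 = 1800
ΣP(Q1 2019)·Q(Q1 2019) = 4×85 + 18×98 = 340 + 1764 = 2104
Index = 1800 / 2104 × 100 = 85.5513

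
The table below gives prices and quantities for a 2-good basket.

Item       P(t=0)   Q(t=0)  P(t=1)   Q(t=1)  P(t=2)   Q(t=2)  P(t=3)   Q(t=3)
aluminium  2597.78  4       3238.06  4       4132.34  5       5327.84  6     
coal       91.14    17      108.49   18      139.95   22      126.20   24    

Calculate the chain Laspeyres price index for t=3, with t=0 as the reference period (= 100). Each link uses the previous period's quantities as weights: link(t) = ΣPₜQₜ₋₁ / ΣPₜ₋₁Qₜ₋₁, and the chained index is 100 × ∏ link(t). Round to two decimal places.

Link t=0→t=1:
ΣP(t=1)Q(t=0) = 3238.06×4 + 108.49×17 = 12952.24 + 1844.33 = 14796.57
ΣP(t=0)Q(t=0) = 2597.78×4 + 91.14×17 = 10391.12 + 1549.38 = 11940.5
link = 14796.57/11940.5 = 1.239192
Link t=1→t=2:
ΣP(t=2)Q(t=1) = 4132.34×4 + 139.95×18 = 16529.36 + 2519.1 = 19048.46
ΣP(t=1)Q(t=1) = 3238.06×4 + 108.49×18 = 12952.24 + 1952.82 = 14905.06
link = 19048.46/14905.06 = 1.277986
Link t=2→t=3:
ΣP(t=3)Q(t=2) = 5327.84×5 + 126.20×22 = 26639.2 + 2776.4 = 29415.6
ΣP(t=2)Q(t=2) = 4132.34×5 + 139.95×22 = 20661.7 + 3078.9 = 23740.6
link = 29415.6/23740.6 = 1.239042
Chained index = 100 × 1.239192 × 1.277986 × 1.239042 = 196.2234

196.22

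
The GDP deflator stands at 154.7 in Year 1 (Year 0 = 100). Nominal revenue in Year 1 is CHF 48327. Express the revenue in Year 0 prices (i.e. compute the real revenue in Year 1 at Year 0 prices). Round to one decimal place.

Real = Nominal ÷ (Index/100) = 48327 ÷ (154.7/100)
     = 48327 ÷ 1.547 = 31239.1726

31239.2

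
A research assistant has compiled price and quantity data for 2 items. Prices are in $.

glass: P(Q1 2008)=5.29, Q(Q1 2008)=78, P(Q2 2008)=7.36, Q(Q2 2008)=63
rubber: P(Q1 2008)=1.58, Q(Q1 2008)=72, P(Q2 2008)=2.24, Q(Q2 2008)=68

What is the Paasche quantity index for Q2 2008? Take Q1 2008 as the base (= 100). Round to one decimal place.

83.8

Paasche quantity index uses current-period prices as weights.
ΣP(Q2 2008)·Q(Q2 2008) = 7.36×63 + 2.24×68 = 463.68 + 152.32 = 616
ΣP(Q2 2008)·Q(Q1 2008) = 7.36×78 + 2.24×72 = 574.08 + 161.28 = 735.36
Index = 616 / 735.36 × 100 = 83.7685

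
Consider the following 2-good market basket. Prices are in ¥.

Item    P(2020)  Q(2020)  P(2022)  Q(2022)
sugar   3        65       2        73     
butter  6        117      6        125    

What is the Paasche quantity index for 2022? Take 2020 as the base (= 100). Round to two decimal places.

Paasche quantity index uses current-period prices as weights.
ΣP(2022)·Q(2022) = 2×73 + 6×125 = 146 + 750 = 896
ΣP(2022)·Q(2020) = 2×65 + 6×117 = 130 + 702 = 832
Index = 896 / 832 × 100 = 107.6923

107.69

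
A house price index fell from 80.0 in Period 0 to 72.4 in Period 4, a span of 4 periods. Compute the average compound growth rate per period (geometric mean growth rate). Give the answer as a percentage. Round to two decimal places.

-2.46%

Growth factor = (72.4/80.0)^(1/4) = (0.905000)^(1/4) = 0.975354
Growth rate = 0.975354 − 1 = -0.024646 = -2.4646%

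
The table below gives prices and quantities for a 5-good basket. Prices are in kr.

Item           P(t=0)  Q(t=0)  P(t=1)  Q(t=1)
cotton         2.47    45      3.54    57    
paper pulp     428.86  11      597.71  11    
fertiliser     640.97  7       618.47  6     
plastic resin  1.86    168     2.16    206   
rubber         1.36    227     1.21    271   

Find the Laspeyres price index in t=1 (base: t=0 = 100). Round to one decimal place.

117.8

Laspeyres price index uses base-period quantities as weights.
ΣP(t=1)·Q(t=0) = 3.54×45 + 597.71×11 + 618.47×7 + 2.16×168 + 1.21×227 = 159.3 + 6574.81 + 4329.29 + 362.88 + 274.67 = 11700.95
ΣP(t=0)·Q(t=0) = 2.47×45 + 428.86×11 + 640.97×7 + 1.86×168 + 1.36×227 = 111.15 + 4717.46 + 4486.79 + 312.48 + 308.72 = 9936.6
Index = 11700.95 / 9936.6 × 100 = 117.7561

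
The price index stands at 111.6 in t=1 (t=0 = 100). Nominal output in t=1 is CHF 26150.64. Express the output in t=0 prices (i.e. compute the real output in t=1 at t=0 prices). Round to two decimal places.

Real = Nominal ÷ (Index/100) = 26150.64 ÷ (111.6/100)
     = 26150.64 ÷ 1.116 = 23432.4731

23432.47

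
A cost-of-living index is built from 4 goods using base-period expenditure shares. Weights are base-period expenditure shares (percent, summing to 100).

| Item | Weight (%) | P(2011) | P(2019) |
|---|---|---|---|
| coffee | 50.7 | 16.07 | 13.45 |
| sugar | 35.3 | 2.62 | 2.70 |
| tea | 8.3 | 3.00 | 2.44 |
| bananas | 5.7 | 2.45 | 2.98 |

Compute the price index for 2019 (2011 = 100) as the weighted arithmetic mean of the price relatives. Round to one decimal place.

coffee: 50.7 × (13.45/16.07) = 50.7 × 0.836963 = 42.4340
sugar: 35.3 × (2.70/2.62) = 35.3 × 1.030534 = 36.3779
tea: 8.3 × (2.44/3.00) = 8.3 × 0.813333 = 6.7507
bananas: 5.7 × (2.98/2.45) = 5.7 × 1.216327 = 6.9331
Index = Σ wᵢ·(p₁ᵢ/p₀ᵢ) = 42.4340 + 36.3779 + 6.7507 + 6.9331 = 92.4956

92.5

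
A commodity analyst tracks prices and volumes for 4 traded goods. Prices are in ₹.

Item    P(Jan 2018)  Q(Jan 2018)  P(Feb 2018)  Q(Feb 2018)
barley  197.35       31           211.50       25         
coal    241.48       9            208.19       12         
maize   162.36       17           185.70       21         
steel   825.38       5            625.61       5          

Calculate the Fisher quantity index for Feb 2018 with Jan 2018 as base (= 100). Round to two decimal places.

Laspeyres component (base-period weights):
ΣP(Jan 2018)Q(Feb 2018) = 197.35×25 + 241.48×12 + 162.36×21 + 825.38×5 = 4933.75 + 2897.76 + 3409.56 + 4126.9 = 15367.97
ΣP(Jan 2018)Q(Jan 2018) = 197.35×31 + 241.48×9 + 162.36×17 + 825.38×5 = 6117.85 + 2173.32 + 2760.12 + 4126.9 = 15178.19
L = 15367.97 / 15178.19 × 100 = 101.2503
Paasche component (current-period weights):
ΣP(Feb 2018)Q(Feb 2018) = 211.50×25 + 208.19×12 + 185.70×21 + 625.61×5 = 5287.5 + 2498.28 + 3899.7 + 3128.05 = 14813.53
ΣP(Feb 2018)Q(Jan 2018) = 211.50×31 + 208.19×9 + 185.70×17 + 625.61×5 = 6556.5 + 1873.71 + 3156.9 + 3128.05 = 14715.16
P = 14813.53 / 14715.16 × 100 = 100.6685
Fisher = √(L × P) = √(101.2503 × 100.6685) = 100.9590

100.96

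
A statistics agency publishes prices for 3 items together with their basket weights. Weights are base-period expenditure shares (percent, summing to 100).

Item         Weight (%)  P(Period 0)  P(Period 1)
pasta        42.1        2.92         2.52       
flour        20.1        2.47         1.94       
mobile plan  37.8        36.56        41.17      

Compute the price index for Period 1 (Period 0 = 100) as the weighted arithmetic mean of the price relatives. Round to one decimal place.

94.7

pasta: 42.1 × (2.52/2.92) = 42.1 × 0.863014 = 36.3329
flour: 20.1 × (1.94/2.47) = 20.1 × 0.785425 = 15.7870
mobile plan: 37.8 × (41.17/36.56) = 37.8 × 1.126094 = 42.5664
Index = Σ wᵢ·(p₁ᵢ/p₀ᵢ) = 36.3329 + 15.7870 + 42.5664 = 94.6863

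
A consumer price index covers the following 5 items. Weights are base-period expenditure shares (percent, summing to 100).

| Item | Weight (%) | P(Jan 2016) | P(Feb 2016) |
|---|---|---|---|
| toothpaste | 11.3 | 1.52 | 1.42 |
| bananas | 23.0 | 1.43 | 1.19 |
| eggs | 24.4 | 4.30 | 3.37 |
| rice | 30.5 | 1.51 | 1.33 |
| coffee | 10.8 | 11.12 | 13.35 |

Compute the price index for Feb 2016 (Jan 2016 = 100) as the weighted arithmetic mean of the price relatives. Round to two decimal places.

toothpaste: 11.3 × (1.42/1.52) = 11.3 × 0.934211 = 10.5566
bananas: 23.0 × (1.19/1.43) = 23.0 × 0.832168 = 19.1399
eggs: 24.4 × (3.37/4.30) = 24.4 × 0.783721 = 19.1228
rice: 30.5 × (1.33/1.51) = 30.5 × 0.880795 = 26.8642
coffee: 10.8 × (13.35/11.12) = 10.8 × 1.200540 = 12.9658
Index = Σ wᵢ·(p₁ᵢ/p₀ᵢ) = 10.5566 + 19.1399 + 19.1228 + 26.8642 + 12.9658 = 88.6493

88.65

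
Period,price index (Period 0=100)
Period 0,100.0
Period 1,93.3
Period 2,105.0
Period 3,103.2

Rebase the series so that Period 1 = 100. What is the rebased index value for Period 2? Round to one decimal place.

112.5

Rebased(Period 2) = 105.0 / 93.3 × 100 = 112.5402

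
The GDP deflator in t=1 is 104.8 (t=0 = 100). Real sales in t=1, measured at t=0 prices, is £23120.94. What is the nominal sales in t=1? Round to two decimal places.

Nominal = Real × (Index/100) = 23120.94 × (104.8/100)
        = 23120.94 × 1.048 = 24230.7451

24230.75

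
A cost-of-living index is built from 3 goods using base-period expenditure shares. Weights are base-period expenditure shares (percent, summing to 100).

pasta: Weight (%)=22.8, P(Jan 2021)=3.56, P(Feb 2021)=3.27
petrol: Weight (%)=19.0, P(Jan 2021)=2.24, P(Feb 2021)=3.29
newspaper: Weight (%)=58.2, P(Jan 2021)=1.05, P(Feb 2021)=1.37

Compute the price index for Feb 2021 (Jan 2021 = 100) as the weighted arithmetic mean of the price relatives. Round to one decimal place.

124.8

pasta: 22.8 × (3.27/3.56) = 22.8 × 0.918539 = 20.9427
petrol: 19.0 × (3.29/2.24) = 19.0 × 1.468750 = 27.9062
newspaper: 58.2 × (1.37/1.05) = 58.2 × 1.304762 = 75.9371
Index = Σ wᵢ·(p₁ᵢ/p₀ᵢ) = 20.9427 + 27.9062 + 75.9371 = 124.7861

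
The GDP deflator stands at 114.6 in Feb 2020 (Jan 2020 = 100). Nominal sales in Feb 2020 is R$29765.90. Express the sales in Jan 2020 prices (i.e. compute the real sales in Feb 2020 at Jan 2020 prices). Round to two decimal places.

25973.73

Real = Nominal ÷ (Index/100) = 29765.90 ÷ (114.6/100)
     = 29765.90 ÷ 1.146 = 25973.7347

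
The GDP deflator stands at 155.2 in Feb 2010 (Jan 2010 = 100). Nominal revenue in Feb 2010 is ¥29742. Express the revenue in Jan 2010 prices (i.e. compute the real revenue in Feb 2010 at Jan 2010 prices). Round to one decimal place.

Real = Nominal ÷ (Index/100) = 29742 ÷ (155.2/100)
     = 29742 ÷ 1.552 = 19163.6598

19163.7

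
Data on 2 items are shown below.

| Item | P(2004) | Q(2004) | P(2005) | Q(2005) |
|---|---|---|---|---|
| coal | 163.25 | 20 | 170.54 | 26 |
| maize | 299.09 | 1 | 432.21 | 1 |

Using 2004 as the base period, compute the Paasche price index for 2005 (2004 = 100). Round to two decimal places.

107.10

Paasche price index uses current-period quantities as weights.
ΣP(2005)·Q(2005) = 170.54×26 + 432.21×1 = 4434.04 + 432.21 = 4866.25
ΣP(2004)·Q(2005) = 163.25×26 + 299.09×1 = 4244.5 + 299.09 = 4543.59
Index = 4866.25 / 4543.59 × 100 = 107.1014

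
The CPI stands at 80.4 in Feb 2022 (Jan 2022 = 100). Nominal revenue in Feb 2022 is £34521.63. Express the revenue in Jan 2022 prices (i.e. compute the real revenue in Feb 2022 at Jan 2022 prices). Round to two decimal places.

42937.35

Real = Nominal ÷ (Index/100) = 34521.63 ÷ (80.4/100)
     = 34521.63 ÷ 0.804 = 42937.3507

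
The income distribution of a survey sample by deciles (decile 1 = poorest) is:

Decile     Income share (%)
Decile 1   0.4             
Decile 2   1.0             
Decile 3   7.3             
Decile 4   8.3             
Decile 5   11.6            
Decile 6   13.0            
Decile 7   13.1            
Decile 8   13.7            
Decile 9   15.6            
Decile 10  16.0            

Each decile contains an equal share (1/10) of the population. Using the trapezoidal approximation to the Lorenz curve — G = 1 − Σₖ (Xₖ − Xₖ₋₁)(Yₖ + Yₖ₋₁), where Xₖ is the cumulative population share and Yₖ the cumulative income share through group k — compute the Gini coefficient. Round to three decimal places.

0.290

Cumulative income shares Yₖ: 0.0040, 0.0140, 0.0870, 0.1700, 0.2860, 0.4160, 0.5470, 0.6840, 0.8400, 1.0000
Σ (Xₖ−Xₖ₋₁)(Yₖ+Yₖ₋₁) = (1/10)(0.0040+0.0000) + (1/10)(0.0140+0.0040) + (1/10)(0.0870+0.0140) + (1/10)(0.1700+0.0870) + (1/10)(0.2860+0.1700) + (1/10)(0.4160+0.2860) + (1/10)(0.5470+0.4160) + (1/10)(0.6840+0.5470) + (1/10)(0.8400+0.6840) + (1/10)(1.0000+0.8400)
  = 0.0004 + 0.0018 + 0.0101 + 0.0257 + 0.0456 + 0.0702 + 0.0963 + 0.1231 + 0.1524 + 0.1840 = 0.7096
G = 1 − 0.7096 = 0.2904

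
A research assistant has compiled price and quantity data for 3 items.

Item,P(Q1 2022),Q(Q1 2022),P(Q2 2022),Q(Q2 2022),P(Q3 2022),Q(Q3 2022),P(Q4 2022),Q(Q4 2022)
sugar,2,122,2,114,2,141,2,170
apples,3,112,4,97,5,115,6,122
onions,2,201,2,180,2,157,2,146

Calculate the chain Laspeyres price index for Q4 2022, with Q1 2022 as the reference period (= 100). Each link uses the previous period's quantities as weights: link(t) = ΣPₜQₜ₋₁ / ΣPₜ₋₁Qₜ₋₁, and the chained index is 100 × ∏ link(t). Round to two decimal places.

134.51

Link Q1 2022→Q2 2022:
ΣP(Q2 2022)Q(Q1 2022) = 2×122 + 4×112 + 2×201 = 244 + 448 + 402 = 1094
ΣP(Q1 2022)Q(Q1 2022) = 2×122 + 3×112 + 2×201 = 244 + 336 + 402 = 982
link = 1094/982 = 1.114053
Link Q2 2022→Q3 2022:
ΣP(Q3 2022)Q(Q2 2022) = 2×114 + 5×97 + 2×180 = 228 + 485 + 360 = 1073
ΣP(Q2 2022)Q(Q2 2022) = 2×114 + 4×97 + 2×180 = 228 + 388 + 360 = 976
link = 1073/976 = 1.099385
Link Q3 2022→Q4 2022:
ΣP(Q4 2022)Q(Q3 2022) = 2×141 + 6×115 + 2×157 = 282 + 690 + 314 = 1286
ΣP(Q3 2022)Q(Q3 2022) = 2×141 + 5×115 + 2×157 = 282 + 575 + 314 = 1171
link = 1286/1171 = 1.098207
Chained index = 100 × 1.114053 × 1.099385 × 1.098207 = 134.5054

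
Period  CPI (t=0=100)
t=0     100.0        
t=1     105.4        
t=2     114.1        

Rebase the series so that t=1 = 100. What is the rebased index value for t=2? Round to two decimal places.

Rebased(t=2) = 114.1 / 105.4 × 100 = 108.2543

108.25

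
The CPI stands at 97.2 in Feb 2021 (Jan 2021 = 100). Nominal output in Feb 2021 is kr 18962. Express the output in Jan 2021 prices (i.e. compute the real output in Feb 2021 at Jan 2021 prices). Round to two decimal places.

Real = Nominal ÷ (Index/100) = 18962 ÷ (97.2/100)
     = 18962 ÷ 0.972 = 19508.2305

19508.23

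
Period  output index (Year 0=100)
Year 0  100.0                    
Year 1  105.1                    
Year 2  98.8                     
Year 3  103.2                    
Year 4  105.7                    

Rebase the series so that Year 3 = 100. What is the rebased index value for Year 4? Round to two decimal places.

102.42

Rebased(Year 4) = 105.7 / 103.2 × 100 = 102.4225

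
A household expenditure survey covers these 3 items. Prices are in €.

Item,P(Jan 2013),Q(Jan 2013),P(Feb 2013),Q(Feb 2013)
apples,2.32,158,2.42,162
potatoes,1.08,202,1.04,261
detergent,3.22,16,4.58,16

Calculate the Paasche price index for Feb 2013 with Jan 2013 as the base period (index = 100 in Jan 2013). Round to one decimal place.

Paasche price index uses current-period quantities as weights.
ΣP(Feb 2013)·Q(Feb 2013) = 2.42×162 + 1.04×261 + 4.58×16 = 392.04 + 271.44 + 73.28 = 736.76
ΣP(Jan 2013)·Q(Feb 2013) = 2.32×162 + 1.08×261 + 3.22×16 = 375.84 + 281.88 + 51.52 = 709.24
Index = 736.76 / 709.24 × 100 = 103.8802

103.9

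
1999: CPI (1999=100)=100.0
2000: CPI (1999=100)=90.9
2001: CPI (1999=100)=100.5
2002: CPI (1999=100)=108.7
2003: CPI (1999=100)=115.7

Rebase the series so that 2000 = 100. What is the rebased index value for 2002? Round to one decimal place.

Rebased(2002) = 108.7 / 90.9 × 100 = 119.5820

119.6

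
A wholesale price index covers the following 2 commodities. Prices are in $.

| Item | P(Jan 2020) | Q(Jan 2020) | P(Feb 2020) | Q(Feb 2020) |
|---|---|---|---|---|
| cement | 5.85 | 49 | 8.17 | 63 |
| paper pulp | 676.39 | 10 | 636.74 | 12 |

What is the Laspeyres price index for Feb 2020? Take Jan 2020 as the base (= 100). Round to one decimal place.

Laspeyres price index uses base-period quantities as weights.
ΣP(Feb 2020)·Q(Jan 2020) = 8.17×49 + 636.74×10 = 400.33 + 6367.4 = 6767.73
ΣP(Jan 2020)·Q(Jan 2020) = 5.85×49 + 676.39×10 = 286.65 + 6763.9 = 7050.55
Index = 6767.73 / 7050.55 × 100 = 95.9887

96.0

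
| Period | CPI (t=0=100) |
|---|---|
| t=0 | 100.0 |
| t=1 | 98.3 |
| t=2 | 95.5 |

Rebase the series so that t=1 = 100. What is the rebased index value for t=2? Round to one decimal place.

97.2

Rebased(t=2) = 95.5 / 98.3 × 100 = 97.1516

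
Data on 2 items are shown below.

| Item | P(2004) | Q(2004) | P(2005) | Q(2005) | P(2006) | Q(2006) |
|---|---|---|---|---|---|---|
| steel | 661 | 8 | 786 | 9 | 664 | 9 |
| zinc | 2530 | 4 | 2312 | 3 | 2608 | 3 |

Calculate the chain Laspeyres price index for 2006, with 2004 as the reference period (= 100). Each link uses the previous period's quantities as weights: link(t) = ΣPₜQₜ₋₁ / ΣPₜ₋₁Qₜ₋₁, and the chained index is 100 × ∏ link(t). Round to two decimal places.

Link 2004→2005:
ΣP(2005)Q(2004) = 786×8 + 2312×4 = 6288 + 9248 = 15536
ΣP(2004)Q(2004) = 661×8 + 2530×4 = 5288 + 10120 = 15408
link = 15536/15408 = 1.008307
Link 2005→2006:
ΣP(2006)Q(2005) = 664×9 + 2608×3 = 5976 + 7824 = 13800
ΣP(2005)Q(2005) = 786×9 + 2312×3 = 7074 + 6936 = 14010
link = 13800/14010 = 0.985011
Chained index = 100 × 1.008307 × 0.985011 = 99.3194

99.32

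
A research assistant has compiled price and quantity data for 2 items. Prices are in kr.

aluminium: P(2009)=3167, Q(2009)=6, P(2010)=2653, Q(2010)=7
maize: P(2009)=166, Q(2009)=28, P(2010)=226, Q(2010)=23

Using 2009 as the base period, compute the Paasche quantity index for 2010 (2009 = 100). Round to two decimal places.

106.85

Paasche quantity index uses current-period prices as weights.
ΣP(2010)·Q(2010) = 2653×7 + 226×23 = 18571 + 5198 = 23769
ΣP(2010)·Q(2009) = 2653×6 + 226×28 = 15918 + 6328 = 22246
Index = 23769 / 22246 × 100 = 106.8462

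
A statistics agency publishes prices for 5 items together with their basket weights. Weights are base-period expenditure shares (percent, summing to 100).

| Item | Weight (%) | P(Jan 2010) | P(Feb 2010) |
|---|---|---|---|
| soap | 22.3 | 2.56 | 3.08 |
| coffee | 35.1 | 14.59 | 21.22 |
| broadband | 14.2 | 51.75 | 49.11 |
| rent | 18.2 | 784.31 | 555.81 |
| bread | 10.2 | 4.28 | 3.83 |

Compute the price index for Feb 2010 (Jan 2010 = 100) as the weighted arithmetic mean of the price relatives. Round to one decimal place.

113.4

soap: 22.3 × (3.08/2.56) = 22.3 × 1.203125 = 26.8297
coffee: 35.1 × (21.22/14.59) = 35.1 × 1.454421 = 51.0502
broadband: 14.2 × (49.11/51.75) = 14.2 × 0.948986 = 13.4756
rent: 18.2 × (555.81/784.31) = 18.2 × 0.708661 = 12.8976
bread: 10.2 × (3.83/4.28) = 10.2 × 0.894860 = 9.1276
Index = Σ wᵢ·(p₁ᵢ/p₀ᵢ) = 26.8297 + 51.0502 + 13.4756 + 12.8976 + 9.1276 = 113.3807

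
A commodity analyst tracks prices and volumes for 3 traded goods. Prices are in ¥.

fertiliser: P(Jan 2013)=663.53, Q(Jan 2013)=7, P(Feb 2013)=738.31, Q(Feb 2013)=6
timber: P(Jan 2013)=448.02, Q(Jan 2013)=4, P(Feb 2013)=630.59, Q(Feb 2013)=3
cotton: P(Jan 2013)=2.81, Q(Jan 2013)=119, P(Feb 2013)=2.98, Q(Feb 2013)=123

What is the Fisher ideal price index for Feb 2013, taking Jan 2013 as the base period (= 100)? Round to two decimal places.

Laspeyres component (base-period weights):
ΣP(Feb 2013)Q(Jan 2013) = 738.31×7 + 630.59×4 + 2.98×119 = 5168.17 + 2522.36 + 354.62 = 8045.15
ΣP(Jan 2013)Q(Jan 2013) = 663.53×7 + 448.02×4 + 2.81×119 = 4644.71 + 1792.08 + 334.39 = 6771.18
L = 8045.15 / 6771.18 × 100 = 118.8146
Paasche component (current-period weights):
ΣP(Feb 2013)Q(Feb 2013) = 738.31×6 + 630.59×3 + 2.98×123 = 4429.86 + 1891.77 + 366.54 = 6688.17
ΣP(Jan 2013)Q(Feb 2013) = 663.53×6 + 448.02×3 + 2.81×123 = 3981.18 + 1344.06 + 345.63 = 5670.87
P = 6688.17 / 5670.87 × 100 = 117.9390
Fisher = √(L × P) = √(118.8146 × 117.9390) = 118.3760

118.38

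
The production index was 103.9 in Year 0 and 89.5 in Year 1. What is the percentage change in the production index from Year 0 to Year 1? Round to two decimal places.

-13.86%

Change = (89.5 − 103.9) / 103.9 × 100
       = -14.4 / 103.9 × 100 = -13.8595%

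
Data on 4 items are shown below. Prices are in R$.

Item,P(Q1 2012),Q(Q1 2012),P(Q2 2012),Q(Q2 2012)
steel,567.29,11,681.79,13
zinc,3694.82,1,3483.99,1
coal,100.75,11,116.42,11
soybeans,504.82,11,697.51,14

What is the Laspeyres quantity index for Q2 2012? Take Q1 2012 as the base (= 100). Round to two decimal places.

115.96

Laspeyres quantity index uses base-period prices as weights.
ΣP(Q1 2012)·Q(Q2 2012) = 567.29×13 + 3694.82×1 + 100.75×11 + 504.82×14 = 7374.77 + 3694.82 + 1108.25 + 7067.48 = 19245.32
ΣP(Q1 2012)·Q(Q1 2012) = 567.29×11 + 3694.82×1 + 100.75×11 + 504.82×11 = 6240.19 + 3694.82 + 1108.25 + 5553.02 = 16596.28
Index = 19245.32 / 16596.28 × 100 = 115.9616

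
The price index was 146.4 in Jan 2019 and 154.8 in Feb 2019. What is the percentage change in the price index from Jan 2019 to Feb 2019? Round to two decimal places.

5.74%

Change = (154.8 − 146.4) / 146.4 × 100
       = 8.4 / 146.4 × 100 = 5.7377%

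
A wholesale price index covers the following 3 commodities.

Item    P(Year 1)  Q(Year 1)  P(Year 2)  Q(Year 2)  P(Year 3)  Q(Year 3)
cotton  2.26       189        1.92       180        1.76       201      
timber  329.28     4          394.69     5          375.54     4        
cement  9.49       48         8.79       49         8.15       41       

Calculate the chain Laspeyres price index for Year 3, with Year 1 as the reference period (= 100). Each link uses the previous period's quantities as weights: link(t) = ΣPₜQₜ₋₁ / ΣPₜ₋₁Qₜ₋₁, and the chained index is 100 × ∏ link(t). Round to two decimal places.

101.35

Link Year 1→Year 2:
ΣP(Year 2)Q(Year 1) = 1.92×189 + 394.69×4 + 8.79×48 = 362.88 + 1578.76 + 421.92 = 2363.56
ΣP(Year 1)Q(Year 1) = 2.26×189 + 329.28×4 + 9.49×48 = 427.14 + 1317.12 + 455.52 = 2199.78
link = 2363.56/2199.78 = 1.074453
Link Year 2→Year 3:
ΣP(Year 3)Q(Year 2) = 1.76×180 + 375.54×5 + 8.15×49 = 316.8 + 1877.7 + 399.35 = 2593.85
ΣP(Year 2)Q(Year 2) = 1.92×180 + 394.69×5 + 8.79×49 = 345.6 + 1973.45 + 430.71 = 2749.76
link = 2593.85/2749.76 = 0.943301
Chained index = 100 × 1.074453 × 0.943301 = 101.3532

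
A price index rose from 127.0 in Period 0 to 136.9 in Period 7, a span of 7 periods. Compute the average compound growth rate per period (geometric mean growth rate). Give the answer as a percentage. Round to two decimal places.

Growth factor = (136.9/127.0)^(1/7) = (1.077953)^(1/7) = 1.010781
Growth rate = 1.010781 − 1 = 0.010781 = 1.0781%

1.08%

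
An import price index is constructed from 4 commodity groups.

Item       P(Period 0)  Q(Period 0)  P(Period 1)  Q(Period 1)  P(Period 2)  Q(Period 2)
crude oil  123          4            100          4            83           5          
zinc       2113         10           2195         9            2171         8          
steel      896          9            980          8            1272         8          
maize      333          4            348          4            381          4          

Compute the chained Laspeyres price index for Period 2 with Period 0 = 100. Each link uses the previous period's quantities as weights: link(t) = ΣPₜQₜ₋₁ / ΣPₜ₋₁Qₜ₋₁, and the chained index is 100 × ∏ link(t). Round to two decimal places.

112.78

Link Period 0→Period 1:
ΣP(Period 1)Q(Period 0) = 100×4 + 2195×10 + 980×9 + 348×4 = 400 + 21950 + 8820 + 1392 = 32562
ΣP(Period 0)Q(Period 0) = 123×4 + 2113×10 + 896×9 + 333×4 = 492 + 21130 + 8064 + 1332 = 31018
link = 32562/31018 = 1.049778
Link Period 1→Period 2:
ΣP(Period 2)Q(Period 1) = 83×4 + 2171×9 + 1272×8 + 381×4 = 332 + 19539 + 10176 + 1524 = 31571
ΣP(Period 1)Q(Period 1) = 100×4 + 2195×9 + 980×8 + 348×4 = 400 + 19755 + 7840 + 1392 = 29387
link = 31571/29387 = 1.074319
Chained index = 100 × 1.049778 × 1.074319 = 112.7796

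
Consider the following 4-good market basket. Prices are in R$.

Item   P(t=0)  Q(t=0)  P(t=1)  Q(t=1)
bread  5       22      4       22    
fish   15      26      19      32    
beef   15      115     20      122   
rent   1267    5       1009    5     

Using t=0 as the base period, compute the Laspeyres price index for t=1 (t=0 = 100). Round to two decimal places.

92.61

Laspeyres price index uses base-period quantities as weights.
ΣP(t=1)·Q(t=0) = 4×22 + 19×26 + 20×115 + 1009×5 = 88 + 494 + 2300 + 5045 = 7927
ΣP(t=0)·Q(t=0) = 5×22 + 15×26 + 15×115 + 1267×5 = 110 + 390 + 1725 + 6335 = 8560
Index = 7927 / 8560 × 100 = 92.6051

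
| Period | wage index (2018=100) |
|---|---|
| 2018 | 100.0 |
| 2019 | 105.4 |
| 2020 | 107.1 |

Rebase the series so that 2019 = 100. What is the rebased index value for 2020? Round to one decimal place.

101.6

Rebased(2020) = 107.1 / 105.4 × 100 = 101.6129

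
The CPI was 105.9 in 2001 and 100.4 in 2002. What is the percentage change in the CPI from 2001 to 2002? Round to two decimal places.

-5.19%

Change = (100.4 − 105.9) / 105.9 × 100
       = -5.5 / 105.9 × 100 = -5.1936%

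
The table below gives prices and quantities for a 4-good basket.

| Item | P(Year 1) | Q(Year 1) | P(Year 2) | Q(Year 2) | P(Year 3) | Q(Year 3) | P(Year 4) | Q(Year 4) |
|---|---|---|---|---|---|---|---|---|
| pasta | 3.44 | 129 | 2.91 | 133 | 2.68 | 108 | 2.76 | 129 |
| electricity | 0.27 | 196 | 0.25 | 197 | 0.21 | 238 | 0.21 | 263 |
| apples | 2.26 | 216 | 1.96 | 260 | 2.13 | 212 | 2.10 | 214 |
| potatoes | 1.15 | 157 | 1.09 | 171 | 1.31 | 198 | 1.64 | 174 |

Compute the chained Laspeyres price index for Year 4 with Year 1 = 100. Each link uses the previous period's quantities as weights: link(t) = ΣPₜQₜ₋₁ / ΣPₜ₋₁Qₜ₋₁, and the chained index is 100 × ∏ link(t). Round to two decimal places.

Link Year 1→Year 2:
ΣP(Year 2)Q(Year 1) = 2.91×129 + 0.25×196 + 1.96×216 + 1.09×157 = 375.39 + 49 + 423.36 + 171.13 = 1018.88
ΣP(Year 1)Q(Year 1) = 3.44×129 + 0.27×196 + 2.26×216 + 1.15×157 = 443.76 + 52.92 + 488.16 + 180.55 = 1165.39
link = 1018.88/1165.39 = 0.874282
Link Year 2→Year 3:
ΣP(Year 3)Q(Year 2) = 2.68×133 + 0.21×197 + 2.13×260 + 1.31×171 = 356.44 + 41.37 + 553.8 + 224.01 = 1175.62
ΣP(Year 2)Q(Year 2) = 2.91×133 + 0.25×197 + 1.96×260 + 1.09×171 = 387.03 + 49.25 + 509.6 + 186.39 = 1132.27
link = 1175.62/1132.27 = 1.038286
Link Year 3→Year 4:
ΣP(Year 4)Q(Year 3) = 2.76×108 + 0.21×238 + 2.10×212 + 1.64×198 = 298.08 + 49.98 + 445.2 + 324.72 = 1117.98
ΣP(Year 3)Q(Year 3) = 2.68×108 + 0.21×238 + 2.13×212 + 1.31×198 = 289.44 + 49.98 + 451.56 + 259.38 = 1050.36
link = 1117.98/1050.36 = 1.064378
Chained index = 100 × 0.874282 × 1.038286 × 1.064378 = 96.6195

96.62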